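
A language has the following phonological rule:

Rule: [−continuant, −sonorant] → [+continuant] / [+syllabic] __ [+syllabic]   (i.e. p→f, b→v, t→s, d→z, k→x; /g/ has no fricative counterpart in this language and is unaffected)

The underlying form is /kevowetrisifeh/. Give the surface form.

No segment of /kevowetrisifeh/ meets the structural description of the rule, so the form surfaces unchanged.

kevowetrisifeh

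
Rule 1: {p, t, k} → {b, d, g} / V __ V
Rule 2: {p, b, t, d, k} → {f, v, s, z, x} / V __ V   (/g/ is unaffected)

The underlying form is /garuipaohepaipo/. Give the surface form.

Rule 1 (intervocalic voicing): /p/ is a voiceless stop between vowels /i/ and /a/, so it voices to [b]. /p/ is a voiceless stop between vowels /e/ and /a/, so it voices to [b]. /p/ is a voiceless stop between vowels /i/ and /o/, so it voices to [b]. /garuipaohepaipo/ → garuibaohebaibo.
Rule 2 (intervocalic spirantization): /b/ is a stop between vowels /i/ and /a/, so it spirantizes to the fricative [v]. /b/ is a stop between vowels /e/ and /a/, so it spirantizes to the fricative [v]. /b/ is a stop between vowels /i/ and /o/, so it spirantizes to the fricative [v]. /garuibaohebaibo/ → garuivaohevaivo.

garuivaohevaivo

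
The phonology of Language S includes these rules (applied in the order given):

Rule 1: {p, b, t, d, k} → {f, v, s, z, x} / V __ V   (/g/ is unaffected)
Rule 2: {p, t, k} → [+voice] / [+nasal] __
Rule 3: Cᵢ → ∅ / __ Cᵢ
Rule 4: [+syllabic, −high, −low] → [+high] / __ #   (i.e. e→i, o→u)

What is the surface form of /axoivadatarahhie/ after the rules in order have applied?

axoivazasarahii

Rule 1 (intervocalic spirantization): /d/ is a stop between vowels /a/ and /a/, so it spirantizes to the fricative [z]. /t/ is a stop between vowels /a/ and /a/, so it spirantizes to the fricative [s]. /axoivadatarahhie/ → axoivazasarahhie.
Rule 2 (post-nasal voicing): no segment meets the environment; /axoivazasarahhie/ is unchanged.
Rule 3 (degemination): /hh/ is a geminate; the first /h/ deletes. /axoivazasarahhie/ → axoivazasarahie.
Rule 4 (final vowel raising): /e/ is a mid vowel in word-final position, so it raises to [i]. /axoivazasarahie/ → axoivazasarahii.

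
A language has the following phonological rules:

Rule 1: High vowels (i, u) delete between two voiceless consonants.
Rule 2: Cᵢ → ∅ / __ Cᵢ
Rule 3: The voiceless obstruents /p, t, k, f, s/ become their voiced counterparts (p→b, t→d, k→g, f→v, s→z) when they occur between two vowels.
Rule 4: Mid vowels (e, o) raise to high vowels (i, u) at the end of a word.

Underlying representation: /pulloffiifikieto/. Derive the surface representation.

puloviifkiedu

Rule 1 (high vowel syncope): /i/ is a high vowel flanked by voiceless consonants /f/ and /k/, so it deletes. /pulloffiifikieto/ → pulloffiifkieto.
Rule 2 (degemination): /ll/ is a geminate; the first /l/ deletes. /ff/ is a geminate; the first /f/ deletes. /pulloffiifkieto/ → pulofiifkieto.
Rule 3 (intervocalic voicing): /f/ is a voiceless obstruent between vowels /o/ and /i/, so it voices to [v]. /t/ is a voiceless obstruent between vowels /e/ and /o/, so it voices to [d]. /pulofiifkieto/ → puloviifkiedo.
Rule 4 (final vowel raising): /o/ is a mid vowel in word-final position, so it raises to [u]. /puloviifkiedo/ → puloviifkiedu.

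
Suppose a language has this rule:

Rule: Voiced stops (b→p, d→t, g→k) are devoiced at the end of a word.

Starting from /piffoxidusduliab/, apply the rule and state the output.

Scanning /piffoxidusduliab/: /d/ at position 8 is not in the conditioning environment; /d/ at position 11 is not in the conditioning environment; /b/ is a voiced stop in word-final position, so it devoices to [p].
Result: [piffoxidusduliap].

piffoxidusduliap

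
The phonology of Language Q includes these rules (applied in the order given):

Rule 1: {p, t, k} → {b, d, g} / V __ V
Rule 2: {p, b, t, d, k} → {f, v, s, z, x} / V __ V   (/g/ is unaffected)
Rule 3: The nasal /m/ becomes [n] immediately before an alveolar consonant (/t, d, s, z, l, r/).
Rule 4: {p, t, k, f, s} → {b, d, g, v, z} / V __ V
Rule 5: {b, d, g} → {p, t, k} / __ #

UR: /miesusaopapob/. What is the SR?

miezuzaovavop

Rule 1 (intervocalic voicing): /p/ is a voiceless stop between vowels /o/ and /a/, so it voices to [b]. /p/ is a voiceless stop between vowels /a/ and /o/, so it voices to [b]. /miesusaopapob/ → miesusaobabob.
Rule 2 (intervocalic spirantization): /b/ is a stop between vowels /o/ and /a/, so it spirantizes to the fricative [v]. /b/ is a stop between vowels /a/ and /o/, so it spirantizes to the fricative [v]. /miesusaobabob/ → miesusaovavob.
Rule 3 (nasal place assimilation): no segment meets the environment; /miesusaovavob/ is unchanged.
Rule 4 (intervocalic voicing): /s/ is a voiceless obstruent between vowels /e/ and /u/, so it voices to [z]. /s/ is a voiceless obstruent between vowels /u/ and /a/, so it voices to [z]. /miesusaovavob/ → miezuzaovavob.
Rule 5 (final devoicing): /b/ is a voiced stop in word-final position, so it devoices to [p]. /miezuzaovavob/ → miezuzaovavop.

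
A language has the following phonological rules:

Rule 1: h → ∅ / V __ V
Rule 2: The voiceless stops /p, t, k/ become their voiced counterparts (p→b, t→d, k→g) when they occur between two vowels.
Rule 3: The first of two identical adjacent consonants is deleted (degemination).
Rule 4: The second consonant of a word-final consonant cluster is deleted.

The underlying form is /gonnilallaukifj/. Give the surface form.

Rule 1 (intervocalic h-deletion): no segment meets the environment; /gonnilallaukifj/ is unchanged.
Rule 2 (intervocalic voicing): /k/ is a voiceless stop between vowels /u/ and /i/, so it voices to [g]. /gonnilallaukifj/ → gonnilallaugifj.
Rule 3 (degemination): /nn/ is a geminate; the first /n/ deletes. /ll/ is a geminate; the first /l/ deletes. /gonnilallaugifj/ → gonilalaugifj.
Rule 4 (final cluster simplification): /j/ is the second consonant of a word-final cluster /fj/, so it deletes. /gonilalaugifj/ → gonilalaugif.

gonilalaugif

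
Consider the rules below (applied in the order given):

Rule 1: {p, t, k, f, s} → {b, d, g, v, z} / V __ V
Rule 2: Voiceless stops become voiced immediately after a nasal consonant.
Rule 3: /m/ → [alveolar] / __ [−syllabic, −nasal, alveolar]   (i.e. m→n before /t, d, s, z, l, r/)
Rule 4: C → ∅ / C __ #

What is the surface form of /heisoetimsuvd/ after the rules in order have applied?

Rule 1 (intervocalic voicing): /s/ is a voiceless obstruent between vowels /i/ and /o/, so it voices to [z]. /t/ is a voiceless obstruent between vowels /e/ and /i/, so it voices to [d]. /heisoetimsuvd/ → heizoedimsuvd.
Rule 2 (post-nasal voicing): no segment meets the environment; /heizoedimsuvd/ is unchanged.
Rule 3 (nasal place assimilation): /m/ precedes the alveolar consonant /s/, so it assimilates in place to [n]. /heizoedimsuvd/ → heizoedinsuvd.
Rule 4 (final cluster simplification): /d/ is the second consonant of a word-final cluster /vd/, so it deletes. /heizoedinsuvd/ → heizoedinsuv.

heizoedinsuv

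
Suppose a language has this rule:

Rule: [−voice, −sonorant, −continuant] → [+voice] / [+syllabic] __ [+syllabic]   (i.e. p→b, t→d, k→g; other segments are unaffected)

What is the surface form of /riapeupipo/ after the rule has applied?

/p/ is a voiceless stop between vowels /a/ and /e/, so it voices to [b].
/p/ is a voiceless stop between vowels /u/ and /i/, so it voices to [b].
/p/ is a voiceless stop between vowels /i/ and /o/, so it voices to [b].
Surface form: [riabeubibo].

riabeubibo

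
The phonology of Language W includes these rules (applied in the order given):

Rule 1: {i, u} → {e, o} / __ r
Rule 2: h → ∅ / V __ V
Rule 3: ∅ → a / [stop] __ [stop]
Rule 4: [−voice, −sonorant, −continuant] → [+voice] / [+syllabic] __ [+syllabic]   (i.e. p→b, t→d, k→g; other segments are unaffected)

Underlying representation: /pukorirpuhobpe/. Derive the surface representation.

pugorerpuobabe

Rule 1 (pre-rhotic lowering): /i/ is a high vowel immediately before /r/, so it lowers to [e]. /pukorirpuhobpe/ → pukorerpuhobpe.
Rule 2 (intervocalic h-deletion): /h/ occurs between vowels /u/ and /o/, so it deletes. /pukorerpuhobpe/ → pukorerpuobpe.
Rule 3 (stop-cluster a-epenthesis): /b/ and /p/ form a stop–stop cluster, so [a] is inserted between them. /pukorerpuobpe/ → pukorerpuobape.
Rule 4 (intervocalic voicing): /k/ is a voiceless stop between vowels /u/ and /o/, so it voices to [g]. /p/ is a voiceless stop between vowels /a/ and /e/, so it voices to [b]. /pukorerpuobape/ → pugorerpuobabe.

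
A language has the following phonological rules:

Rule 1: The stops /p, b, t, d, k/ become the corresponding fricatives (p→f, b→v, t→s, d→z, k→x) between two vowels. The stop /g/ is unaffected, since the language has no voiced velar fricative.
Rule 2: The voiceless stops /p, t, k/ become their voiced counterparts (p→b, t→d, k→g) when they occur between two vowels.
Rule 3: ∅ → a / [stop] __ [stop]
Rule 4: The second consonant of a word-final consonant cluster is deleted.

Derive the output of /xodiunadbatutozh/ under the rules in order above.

xoziunadabasusoz

Rule 1 (intervocalic spirantization): /d/ is a stop between vowels /o/ and /i/, so it spirantizes to the fricative [z]. /t/ is a stop between vowels /a/ and /u/, so it spirantizes to the fricative [s]. /t/ is a stop between vowels /u/ and /o/, so it spirantizes to the fricative [s]. /xodiunadbatutozh/ → xoziunadbasusozh.
Rule 2 (intervocalic voicing): no segment meets the environment; /xoziunadbasusozh/ is unchanged.
Rule 3 (stop-cluster a-epenthesis): /d/ and /b/ form a stop–stop cluster, so [a] is inserted between them. /xoziunadbasusozh/ → xoziunadabasusozh.
Rule 4 (final cluster simplification): /h/ is the second consonant of a word-final cluster /zh/, so it deletes. /xoziunadabasusozh/ → xoziunadabasusoz.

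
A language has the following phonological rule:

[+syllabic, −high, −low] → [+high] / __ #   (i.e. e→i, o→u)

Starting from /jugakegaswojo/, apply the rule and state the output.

jugakegaswoju

Scanning /jugakegaswojo/: /e/ at position 6 is not in the conditioning environment; /o/ at position 11 is not in the conditioning environment; /o/ is a mid vowel in word-final position, so it raises to [u].
Result: [jugakegaswoju].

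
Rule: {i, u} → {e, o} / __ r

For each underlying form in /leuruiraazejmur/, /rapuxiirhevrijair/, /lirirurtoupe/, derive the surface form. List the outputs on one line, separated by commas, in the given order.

/leuruiraazejmur/: /u/ is a high vowel immediately before /r/, so it lowers to [o]. /i/ is a high vowel immediately before /r/, so it lowers to [e]. /u/ is a high vowel immediately before /r/, so it lowers to [o]. → [leorueraazejmor].
/rapuxiirhevrijair/: /i/ is a high vowel immediately before /r/, so it lowers to [e]. /i/ is a high vowel immediately before /r/, so it lowers to [e]. → [rapuxierhevrijaer].
/lirirurtoupe/: /i/ is a high vowel immediately before /r/, so it lowers to [e]. /i/ is a high vowel immediately before /r/, so it lowers to [e]. /u/ is a high vowel immediately before /r/, so it lowers to [o]. → [lererortoupe].

leorueraazejmor, rapuxierhevrijaer, lererortoupe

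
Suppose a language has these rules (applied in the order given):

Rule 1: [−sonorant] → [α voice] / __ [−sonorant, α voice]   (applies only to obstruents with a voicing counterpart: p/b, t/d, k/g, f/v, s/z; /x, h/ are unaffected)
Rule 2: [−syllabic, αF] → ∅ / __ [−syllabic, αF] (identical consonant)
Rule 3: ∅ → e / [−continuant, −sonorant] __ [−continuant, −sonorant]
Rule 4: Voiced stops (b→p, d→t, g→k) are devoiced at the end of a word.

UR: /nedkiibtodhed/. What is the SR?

Rule 1 (regressive voicing assimilation): /d/ precedes the voiceless obstruent /k/, so it devoices to [t] by assimilation. /b/ precedes the voiceless obstruent /t/, so it devoices to [p] by assimilation. /d/ precedes the voiceless obstruent /h/, so it devoices to [t] by assimilation. /nedkiibtodhed/ → netkiiptothed.
Rule 2 (degemination): no segment meets the environment; /netkiiptothed/ is unchanged.
Rule 3 (stop-cluster e-epenthesis): /t/ and /k/ form a stop–stop cluster, so [e] is inserted between them. /p/ and /t/ form a stop–stop cluster, so [e] is inserted between them. /netkiiptothed/ → netekiipetothed.
Rule 4 (final devoicing): /d/ is a voiced stop in word-final position, so it devoices to [t]. /netekiipetothed/ → netekiipetothet.

netekiipetothet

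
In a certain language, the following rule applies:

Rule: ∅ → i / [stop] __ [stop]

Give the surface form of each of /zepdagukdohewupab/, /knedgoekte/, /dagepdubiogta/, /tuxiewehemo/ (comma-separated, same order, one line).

zepidagukidohewupab, knedigoekite, dagepidubiogita, tuxiewehemo

/zepdagukdohewupab/: /p/ and /d/ form a stop–stop cluster, so [i] is inserted between them. /k/ and /d/ form a stop–stop cluster, so [i] is inserted between them. → [zepidagukidohewupab].
/knedgoekte/: /d/ and /g/ form a stop–stop cluster, so [i] is inserted between them. /k/ and /t/ form a stop–stop cluster, so [i] is inserted between them. → [knedigoekite].
/dagepdubiogta/: /p/ and /d/ form a stop–stop cluster, so [i] is inserted between them. /g/ and /t/ form a stop–stop cluster, so [i] is inserted between them. → [dagepidubiogita].
/tuxiewehemo/: the rule's environment is not met; surfaces unchanged as [tuxiewehemo].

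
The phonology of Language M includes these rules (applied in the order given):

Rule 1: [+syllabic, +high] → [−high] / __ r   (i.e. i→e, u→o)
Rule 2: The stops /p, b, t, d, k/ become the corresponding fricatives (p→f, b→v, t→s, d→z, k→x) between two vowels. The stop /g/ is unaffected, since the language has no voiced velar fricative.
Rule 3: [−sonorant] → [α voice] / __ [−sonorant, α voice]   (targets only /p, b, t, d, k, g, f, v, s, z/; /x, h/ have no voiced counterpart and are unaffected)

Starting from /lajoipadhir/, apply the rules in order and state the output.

lajoifather

Rule 1 (pre-rhotic lowering): /i/ is a high vowel immediately before /r/, so it lowers to [e]. /lajoipadhir/ → lajoipadher.
Rule 2 (intervocalic spirantization): /p/ is a stop between vowels /i/ and /a/, so it spirantizes to the fricative [f]. /lajoipadher/ → lajoifadher.
Rule 3 (regressive voicing assimilation): /d/ precedes the voiceless obstruent /h/, so it devoices to [t] by assimilation. /lajoifadher/ → lajoifather.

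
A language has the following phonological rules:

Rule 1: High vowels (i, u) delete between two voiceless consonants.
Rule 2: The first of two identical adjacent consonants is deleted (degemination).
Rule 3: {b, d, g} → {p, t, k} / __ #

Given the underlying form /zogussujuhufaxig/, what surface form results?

zogusujuhfaxik

Rule 1 (high vowel syncope): /u/ is a high vowel flanked by voiceless consonants /h/ and /f/, so it deletes. /zogussujuhufaxig/ → zogussujuhfaxig.
Rule 2 (degemination): /ss/ is a geminate; the first /s/ deletes. /zogussujuhfaxig/ → zogusujuhfaxig.
Rule 3 (final devoicing): /g/ is a voiced stop in word-final position, so it devoices to [k]. /zogusujuhfaxig/ → zogusujuhfaxik.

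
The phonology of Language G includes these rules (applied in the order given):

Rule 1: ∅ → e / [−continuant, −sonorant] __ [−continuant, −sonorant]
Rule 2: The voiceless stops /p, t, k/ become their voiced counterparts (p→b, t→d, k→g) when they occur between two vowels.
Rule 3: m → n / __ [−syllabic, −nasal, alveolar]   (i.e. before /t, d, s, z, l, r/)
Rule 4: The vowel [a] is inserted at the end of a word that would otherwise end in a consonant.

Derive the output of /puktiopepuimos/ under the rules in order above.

pugediobebuimosa

Rule 1 (stop-cluster e-epenthesis): /k/ and /t/ form a stop–stop cluster, so [e] is inserted between them. /puktiopepuimos/ → puketiopepuimos.
Rule 2 (intervocalic voicing): /k/ is a voiceless stop between vowels /u/ and /e/, so it voices to [g]. /t/ is a voiceless stop between vowels /e/ and /i/, so it voices to [d]. /p/ is a voiceless stop between vowels /o/ and /e/, so it voices to [b]. /p/ is a voiceless stop between vowels /e/ and /u/, so it voices to [b]. /puketiopepuimos/ → pugediobebuimos.
Rule 3 (nasal place assimilation): no segment meets the environment; /pugediobebuimos/ is unchanged.
Rule 4 (final a-epenthesis): the form ends in the consonant /s/, so [a] is inserted word-finally. /pugediobebuimos/ → pugediobebuimosa.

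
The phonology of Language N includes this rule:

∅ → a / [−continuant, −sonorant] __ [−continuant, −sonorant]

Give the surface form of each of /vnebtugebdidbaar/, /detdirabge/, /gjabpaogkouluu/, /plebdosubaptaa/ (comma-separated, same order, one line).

vnebatugebadidabaar, detadirabage, gjabapaogakouluu, plebadosubapataa

/vnebtugebdidbaar/: /b/ and /t/ form a stop–stop cluster, so [a] is inserted between them. /b/ and /d/ form a stop–stop cluster, so [a] is inserted between them. /d/ and /b/ form a stop–stop cluster, so [a] is inserted between them. → [vnebatugebadidabaar].
/detdirabge/: /t/ and /d/ form a stop–stop cluster, so [a] is inserted between them. /b/ and /g/ form a stop–stop cluster, so [a] is inserted between them. → [detadirabage].
/gjabpaogkouluu/: /b/ and /p/ form a stop–stop cluster, so [a] is inserted between them. /g/ and /k/ form a stop–stop cluster, so [a] is inserted between them. → [gjabapaogakouluu].
/plebdosubaptaa/: /b/ and /d/ form a stop–stop cluster, so [a] is inserted between them. /p/ and /t/ form a stop–stop cluster, so [a] is inserted between them. → [plebadosubapataa].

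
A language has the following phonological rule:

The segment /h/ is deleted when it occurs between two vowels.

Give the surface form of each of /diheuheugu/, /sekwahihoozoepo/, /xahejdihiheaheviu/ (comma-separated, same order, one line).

/diheuheugu/: /h/ occurs between vowels /i/ and /e/, so it deletes. /h/ occurs between vowels /u/ and /e/, so it deletes. → [dieueugu].
/sekwahihoozoepo/: /h/ occurs between vowels /a/ and /i/, so it deletes. /h/ occurs between vowels /i/ and /o/, so it deletes. → [sekwaioozoepo].
/xahejdihiheaheviu/: /h/ occurs between vowels /a/ and /e/, so it deletes. /h/ occurs between vowels /i/ and /i/, so it deletes. /h/ occurs between vowels /i/ and /e/, so it deletes. /h/ occurs between vowels /a/ and /e/, so it deletes. → [xaejdiieaeviu].

dieueugu, sekwaioozoepo, xaejdiieaeviu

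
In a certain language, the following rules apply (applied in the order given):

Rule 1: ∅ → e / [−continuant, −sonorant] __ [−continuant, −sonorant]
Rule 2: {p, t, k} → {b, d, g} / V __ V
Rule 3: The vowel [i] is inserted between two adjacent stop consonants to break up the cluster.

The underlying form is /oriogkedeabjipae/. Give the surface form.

Rule 1 (stop-cluster e-epenthesis): /g/ and /k/ form a stop–stop cluster, so [e] is inserted between them. /oriogkedeabjipae/ → oriogekedeabjipae.
Rule 2 (intervocalic voicing): /k/ is a voiceless stop between vowels /e/ and /e/, so it voices to [g]. /p/ is a voiceless stop between vowels /i/ and /a/, so it voices to [b]. /oriogekedeabjipae/ → oriogegedeabjibae.
Rule 3 (stop-cluster i-epenthesis): no segment meets the environment; /oriogegedeabjibae/ is unchanged.

oriogegedeabjibae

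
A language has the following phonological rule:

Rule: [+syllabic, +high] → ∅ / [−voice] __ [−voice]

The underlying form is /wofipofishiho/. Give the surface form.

wofpofshho

/i/ is a high vowel flanked by voiceless consonants /f/ and /p/, so it deletes.
/i/ is a high vowel flanked by voiceless consonants /f/ and /s/, so it deletes.
/i/ is a high vowel flanked by voiceless consonants /h/ and /h/, so it deletes.
Surface form: [wofpofshho].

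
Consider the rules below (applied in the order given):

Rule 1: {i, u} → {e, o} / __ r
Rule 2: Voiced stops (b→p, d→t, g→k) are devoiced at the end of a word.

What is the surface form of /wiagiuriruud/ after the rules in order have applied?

wiagioreruut

Rule 1 (pre-rhotic lowering): /u/ is a high vowel immediately before /r/, so it lowers to [o]. /i/ is a high vowel immediately before /r/, so it lowers to [e]. /wiagiuriruud/ → wiagioreruud.
Rule 2 (final devoicing): /d/ is a voiced stop in word-final position, so it devoices to [t]. /wiagioreruud/ → wiagioreruut.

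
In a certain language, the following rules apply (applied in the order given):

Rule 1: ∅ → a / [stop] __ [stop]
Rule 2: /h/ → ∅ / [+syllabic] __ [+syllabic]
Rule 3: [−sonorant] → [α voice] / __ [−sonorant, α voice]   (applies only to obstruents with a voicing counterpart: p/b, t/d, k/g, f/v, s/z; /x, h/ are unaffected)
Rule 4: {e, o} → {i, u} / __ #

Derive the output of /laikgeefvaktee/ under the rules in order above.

Rule 1 (stop-cluster a-epenthesis): /k/ and /g/ form a stop–stop cluster, so [a] is inserted between them. /k/ and /t/ form a stop–stop cluster, so [a] is inserted between them. /laikgeefvaktee/ → laikageefvakatee.
Rule 2 (intervocalic h-deletion): no segment meets the environment; /laikageefvakatee/ is unchanged.
Rule 3 (regressive voicing assimilation): /f/ precedes the voiced obstruent /v/, so it voices to [v] by assimilation. /laikageefvakatee/ → laikageevvakatee.
Rule 4 (final vowel raising): /e/ is a mid vowel in word-final position, so it raises to [i]. /laikageevvakatee/ → laikageevvakatei.

laikageevvakatei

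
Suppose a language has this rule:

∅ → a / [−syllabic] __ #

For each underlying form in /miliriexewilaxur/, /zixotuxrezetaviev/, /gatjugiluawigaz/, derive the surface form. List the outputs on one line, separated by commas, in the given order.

/miliriexewilaxur/: the form ends in the consonant /r/, so [a] is inserted word-finally. → [miliriexewilaxura].
/zixotuxrezetaviev/: the form ends in the consonant /v/, so [a] is inserted word-finally. → [zixotuxrezetavieva].
/gatjugiluawigaz/: the form ends in the consonant /z/, so [a] is inserted word-finally. → [gatjugiluawigaza].

miliriexewilaxura, zixotuxrezetavieva, gatjugiluawigaza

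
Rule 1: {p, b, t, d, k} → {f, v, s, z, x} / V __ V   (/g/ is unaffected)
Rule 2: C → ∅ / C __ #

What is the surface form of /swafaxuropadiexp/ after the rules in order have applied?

Rule 1 (intervocalic spirantization): /p/ is a stop between vowels /o/ and /a/, so it spirantizes to the fricative [f]. /d/ is a stop between vowels /a/ and /i/, so it spirantizes to the fricative [z]. /swafaxuropadiexp/ → swafaxurofaziexp.
Rule 2 (final cluster simplification): /p/ is the second consonant of a word-final cluster /xp/, so it deletes. /swafaxurofaziexp/ → swafaxurofaziex.

swafaxurofaziex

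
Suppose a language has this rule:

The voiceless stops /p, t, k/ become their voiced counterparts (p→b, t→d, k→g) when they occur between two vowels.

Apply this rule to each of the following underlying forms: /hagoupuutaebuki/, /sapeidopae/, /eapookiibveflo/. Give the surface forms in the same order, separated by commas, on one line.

/hagoupuutaebuki/: /p/ is a voiceless stop between vowels /u/ and /u/, so it voices to [b]. /t/ is a voiceless stop between vowels /u/ and /a/, so it voices to [d]. /k/ is a voiceless stop between vowels /u/ and /i/, so it voices to [g]. → [hagoubuudaebugi].
/sapeidopae/: /p/ is a voiceless stop between vowels /a/ and /e/, so it voices to [b]. /p/ is a voiceless stop between vowels /o/ and /a/, so it voices to [b]. → [sabeidobae].
/eapookiibveflo/: /p/ is a voiceless stop between vowels /a/ and /o/, so it voices to [b]. /k/ is a voiceless stop between vowels /o/ and /i/, so it voices to [g]. → [eaboogiibveflo].

hagoubuudaebugi, sabeidobae, eaboogiibveflo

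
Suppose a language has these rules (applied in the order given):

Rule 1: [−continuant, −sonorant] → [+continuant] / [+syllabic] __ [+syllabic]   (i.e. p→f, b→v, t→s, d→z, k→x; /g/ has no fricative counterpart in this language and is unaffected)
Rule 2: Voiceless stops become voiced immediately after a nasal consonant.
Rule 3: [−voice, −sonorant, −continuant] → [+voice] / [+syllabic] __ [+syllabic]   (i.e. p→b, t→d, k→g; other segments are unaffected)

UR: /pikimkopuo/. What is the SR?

Rule 1 (intervocalic spirantization): /k/ is a stop between vowels /i/ and /i/, so it spirantizes to the fricative [x]. /p/ is a stop between vowels /o/ and /u/, so it spirantizes to the fricative [f]. /pikimkopuo/ → piximkofuo.
Rule 2 (post-nasal voicing): /k/ is a voiceless stop immediately after the nasal /m/, so it voices to [g]. /piximkofuo/ → piximgofuo.
Rule 3 (intervocalic voicing): no segment meets the environment; /piximgofuo/ is unchanged.

piximgofuo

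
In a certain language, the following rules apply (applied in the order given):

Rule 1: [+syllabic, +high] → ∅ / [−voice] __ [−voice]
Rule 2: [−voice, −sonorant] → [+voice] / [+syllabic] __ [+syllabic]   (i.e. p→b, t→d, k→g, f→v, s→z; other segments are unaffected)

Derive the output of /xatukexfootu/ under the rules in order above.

Rule 1 (high vowel syncope): /u/ is a high vowel flanked by voiceless consonants /t/ and /k/, so it deletes. /xatukexfootu/ → xatkexfootu.
Rule 2 (intervocalic voicing): /t/ is a voiceless obstruent between vowels /o/ and /u/, so it voices to [d]. /xatkexfootu/ → xatkexfoodu.

xatkexfoodu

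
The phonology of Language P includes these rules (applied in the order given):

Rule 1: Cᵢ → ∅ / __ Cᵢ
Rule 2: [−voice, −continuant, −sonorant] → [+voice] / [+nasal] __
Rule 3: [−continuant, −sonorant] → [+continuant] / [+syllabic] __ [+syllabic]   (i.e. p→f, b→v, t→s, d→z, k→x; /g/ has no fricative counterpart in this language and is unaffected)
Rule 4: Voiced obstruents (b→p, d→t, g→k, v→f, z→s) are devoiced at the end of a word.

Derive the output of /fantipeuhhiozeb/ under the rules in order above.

Rule 1 (degemination): /hh/ is a geminate; the first /h/ deletes. /fantipeuhhiozeb/ → fantipeuhiozeb.
Rule 2 (post-nasal voicing): /t/ is a voiceless stop immediately after the nasal /n/, so it voices to [d]. /fantipeuhiozeb/ → fandipeuhiozeb.
Rule 3 (intervocalic spirantization): /p/ is a stop between vowels /i/ and /e/, so it spirantizes to the fricative [f]. /fandipeuhiozeb/ → fandifeuhiozeb.
Rule 4 (final devoicing): /b/ is a voiced obstruent in word-final position, so it devoices to [p]. /fandifeuhiozeb/ → fandifeuhiozep.

fandifeuhiozep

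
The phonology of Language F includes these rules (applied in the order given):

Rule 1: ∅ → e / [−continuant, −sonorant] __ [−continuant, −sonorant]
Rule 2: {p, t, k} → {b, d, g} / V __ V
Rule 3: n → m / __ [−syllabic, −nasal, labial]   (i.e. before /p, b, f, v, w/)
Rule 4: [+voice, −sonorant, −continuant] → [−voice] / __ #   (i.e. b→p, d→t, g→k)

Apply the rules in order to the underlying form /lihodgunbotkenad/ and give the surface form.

lihodegumbodegenat

Rule 1 (stop-cluster e-epenthesis): /d/ and /g/ form a stop–stop cluster, so [e] is inserted between them. /t/ and /k/ form a stop–stop cluster, so [e] is inserted between them. /lihodgunbotkenad/ → lihodegunbotekenad.
Rule 2 (intervocalic voicing): /t/ is a voiceless stop between vowels /o/ and /e/, so it voices to [d]. /k/ is a voiceless stop between vowels /e/ and /e/, so it voices to [g]. /lihodegunbotekenad/ → lihodegunbodegenad.
Rule 3 (nasal place assimilation): /n/ precedes the labial consonant /b/, so it assimilates in place to [m]. /lihodegunbodegenad/ → lihodegumbodegenad.
Rule 4 (final devoicing): /d/ is a voiced stop in word-final position, so it devoices to [t]. /lihodegumbodegenad/ → lihodegumbodegenat.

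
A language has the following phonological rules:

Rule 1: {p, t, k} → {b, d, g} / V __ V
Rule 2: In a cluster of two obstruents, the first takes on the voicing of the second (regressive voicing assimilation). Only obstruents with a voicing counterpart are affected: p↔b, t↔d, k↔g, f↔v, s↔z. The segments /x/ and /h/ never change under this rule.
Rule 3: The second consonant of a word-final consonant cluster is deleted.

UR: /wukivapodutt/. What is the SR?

wugivabodut

Rule 1 (intervocalic voicing): /k/ is a voiceless stop between vowels /u/ and /i/, so it voices to [g]. /p/ is a voiceless stop between vowels /a/ and /o/, so it voices to [b]. /wukivapodutt/ → wugivabodutt.
Rule 2 (regressive voicing assimilation): no segment meets the environment; /wugivabodutt/ is unchanged.
Rule 3 (final cluster simplification): /t/ is the second consonant of a word-final cluster /tt/, so it deletes. /wugivabodutt/ → wugivabodut.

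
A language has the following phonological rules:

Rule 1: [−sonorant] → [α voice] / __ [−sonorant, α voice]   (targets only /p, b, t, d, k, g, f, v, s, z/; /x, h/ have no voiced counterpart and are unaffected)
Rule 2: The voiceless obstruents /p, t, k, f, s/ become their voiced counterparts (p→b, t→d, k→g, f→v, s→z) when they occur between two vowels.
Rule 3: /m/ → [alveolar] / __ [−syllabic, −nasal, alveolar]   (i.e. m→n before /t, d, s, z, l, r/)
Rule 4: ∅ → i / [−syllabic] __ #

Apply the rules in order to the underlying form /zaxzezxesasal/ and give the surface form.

zaxzesxezazali

Rule 1 (regressive voicing assimilation): /z/ precedes the voiceless obstruent /x/, so it devoices to [s] by assimilation. /zaxzezxesasal/ → zaxzesxesasal.
Rule 2 (intervocalic voicing): /s/ is a voiceless obstruent between vowels /e/ and /a/, so it voices to [z]. /s/ is a voiceless obstruent between vowels /a/ and /a/, so it voices to [z]. /zaxzesxesasal/ → zaxzesxezazal.
Rule 3 (nasal place assimilation): no segment meets the environment; /zaxzesxezazal/ is unchanged.
Rule 4 (final i-epenthesis): the form ends in the consonant /l/, so [i] is inserted word-finally. /zaxzesxezazal/ → zaxzesxezazali.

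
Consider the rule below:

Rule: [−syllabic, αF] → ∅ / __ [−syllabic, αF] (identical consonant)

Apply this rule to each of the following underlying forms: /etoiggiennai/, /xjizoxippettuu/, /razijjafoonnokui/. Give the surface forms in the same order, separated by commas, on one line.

/etoiggiennai/: /gg/ is a geminate; the first /g/ deletes. /nn/ is a geminate; the first /n/ deletes. → [etoigienai].
/xjizoxippettuu/: /pp/ is a geminate; the first /p/ deletes. /tt/ is a geminate; the first /t/ deletes. → [xjizoxipetuu].
/razijjafoonnokui/: /jj/ is a geminate; the first /j/ deletes. /nn/ is a geminate; the first /n/ deletes. → [razijafoonokui].

etoigienai, xjizoxipetuu, razijafoonokui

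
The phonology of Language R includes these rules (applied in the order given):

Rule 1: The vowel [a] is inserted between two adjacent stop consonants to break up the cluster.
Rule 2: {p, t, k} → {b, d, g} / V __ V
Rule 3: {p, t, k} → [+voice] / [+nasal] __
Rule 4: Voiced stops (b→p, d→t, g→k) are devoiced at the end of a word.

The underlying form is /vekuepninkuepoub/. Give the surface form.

Rule 1 (stop-cluster a-epenthesis): no segment meets the environment; /vekuepninkuepoub/ is unchanged.
Rule 2 (intervocalic voicing): /k/ is a voiceless stop between vowels /e/ and /u/, so it voices to [g]. /p/ is a voiceless stop between vowels /e/ and /o/, so it voices to [b]. /vekuepninkuepoub/ → veguepninkueboub.
Rule 3 (post-nasal voicing): /k/ is a voiceless stop immediately after the nasal /n/, so it voices to [g]. /veguepninkueboub/ → veguepningueboub.
Rule 4 (final devoicing): /b/ is a voiced stop in word-final position, so it devoices to [p]. /veguepningueboub/ → veguepningueboup.

veguepningueboup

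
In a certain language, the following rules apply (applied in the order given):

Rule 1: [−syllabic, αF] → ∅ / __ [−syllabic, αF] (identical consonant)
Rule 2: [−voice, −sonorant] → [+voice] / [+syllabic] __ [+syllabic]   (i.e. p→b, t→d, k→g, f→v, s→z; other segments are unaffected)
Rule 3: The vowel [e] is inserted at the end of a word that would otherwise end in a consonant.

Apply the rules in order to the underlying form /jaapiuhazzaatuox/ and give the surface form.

jaabiuhazaaduoxe

Rule 1 (degemination): /zz/ is a geminate; the first /z/ deletes. /jaapiuhazzaatuox/ → jaapiuhazaatuox.
Rule 2 (intervocalic voicing): /p/ is a voiceless obstruent between vowels /a/ and /i/, so it voices to [b]. /t/ is a voiceless obstruent between vowels /a/ and /u/, so it voices to [d]. /jaapiuhazaatuox/ → jaabiuhazaaduox.
Rule 3 (final e-epenthesis): the form ends in the consonant /x/, so [e] is inserted word-finally. /jaabiuhazaaduox/ → jaabiuhazaaduoxe.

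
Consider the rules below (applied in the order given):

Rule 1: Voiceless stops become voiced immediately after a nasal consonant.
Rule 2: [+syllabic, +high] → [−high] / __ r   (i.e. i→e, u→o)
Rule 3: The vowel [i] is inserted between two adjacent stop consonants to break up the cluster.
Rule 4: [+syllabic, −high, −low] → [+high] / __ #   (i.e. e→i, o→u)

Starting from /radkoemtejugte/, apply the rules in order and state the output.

radikoemdejugiti

Rule 1 (post-nasal voicing): /t/ is a voiceless stop immediately after the nasal /m/, so it voices to [d]. /radkoemtejugte/ → radkoemdejugte.
Rule 2 (pre-rhotic lowering): no segment meets the environment; /radkoemdejugte/ is unchanged.
Rule 3 (stop-cluster i-epenthesis): /d/ and /k/ form a stop–stop cluster, so [i] is inserted between them. /g/ and /t/ form a stop–stop cluster, so [i] is inserted between them. /radkoemdejugte/ → radikoemdejugite.
Rule 4 (final vowel raising): /e/ is a mid vowel in word-final position, so it raises to [i]. /radikoemdejugite/ → radikoemdejugiti.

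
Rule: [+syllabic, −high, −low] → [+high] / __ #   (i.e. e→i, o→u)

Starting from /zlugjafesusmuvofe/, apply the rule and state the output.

zlugjafesusmuvofi

Scanning /zlugjafesusmuvofe/: /e/ at position 8 is not in the conditioning environment; /o/ at position 15 is not in the conditioning environment; /e/ is a mid vowel in word-final position, so it raises to [i].
Result: [zlugjafesusmuvofi].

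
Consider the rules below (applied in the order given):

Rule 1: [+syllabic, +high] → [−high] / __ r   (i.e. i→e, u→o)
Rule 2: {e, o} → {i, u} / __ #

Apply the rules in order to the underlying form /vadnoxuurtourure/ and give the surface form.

Rule 1 (pre-rhotic lowering): /u/ is a high vowel immediately before /r/, so it lowers to [o]. /u/ is a high vowel immediately before /r/, so it lowers to [o]. /u/ is a high vowel immediately before /r/, so it lowers to [o]. /vadnoxuurtourure/ → vadnoxuortoorore.
Rule 2 (final vowel raising): /e/ is a mid vowel in word-final position, so it raises to [i]. /vadnoxuortoorore/ → vadnoxuortoorori.

vadnoxuortoorori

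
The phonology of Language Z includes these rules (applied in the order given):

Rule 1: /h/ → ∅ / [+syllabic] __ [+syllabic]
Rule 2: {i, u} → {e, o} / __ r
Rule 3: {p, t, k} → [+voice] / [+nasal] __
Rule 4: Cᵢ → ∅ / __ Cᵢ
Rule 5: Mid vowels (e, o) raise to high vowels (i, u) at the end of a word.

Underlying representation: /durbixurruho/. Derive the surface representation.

Rule 1 (intervocalic h-deletion): /h/ occurs between vowels /u/ and /o/, so it deletes. /durbixurruho/ → durbixurruo.
Rule 2 (pre-rhotic lowering): /u/ is a high vowel immediately before /r/, so it lowers to [o]. /u/ is a high vowel immediately before /r/, so it lowers to [o]. /durbixurruo/ → dorbixorruo.
Rule 3 (post-nasal voicing): no segment meets the environment; /dorbixorruo/ is unchanged.
Rule 4 (degemination): /rr/ is a geminate; the first /r/ deletes. /dorbixorruo/ → dorbixoruo.
Rule 5 (final vowel raising): /o/ is a mid vowel in word-final position, so it raises to [u]. /dorbixoruo/ → dorbixoruu.

dorbixoruu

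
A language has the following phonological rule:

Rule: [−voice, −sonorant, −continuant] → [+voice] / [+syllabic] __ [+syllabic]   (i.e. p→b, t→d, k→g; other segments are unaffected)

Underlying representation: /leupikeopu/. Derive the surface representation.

/p/ is a voiceless stop between vowels /u/ and /i/, so it voices to [b].
/k/ is a voiceless stop between vowels /i/ and /e/, so it voices to [g].
/p/ is a voiceless stop between vowels /o/ and /u/, so it voices to [b].
Surface form: [leubigeobu].

leubigeobu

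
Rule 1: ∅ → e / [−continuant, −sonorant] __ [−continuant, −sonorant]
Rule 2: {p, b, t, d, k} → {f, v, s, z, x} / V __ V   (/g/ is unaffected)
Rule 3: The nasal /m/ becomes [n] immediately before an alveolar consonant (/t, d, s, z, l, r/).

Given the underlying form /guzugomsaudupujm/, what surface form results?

guzugonsauzufujm

Rule 1 (stop-cluster e-epenthesis): no segment meets the environment; /guzugomsaudupujm/ is unchanged.
Rule 2 (intervocalic spirantization): /d/ is a stop between vowels /u/ and /u/, so it spirantizes to the fricative [z]. /p/ is a stop between vowels /u/ and /u/, so it spirantizes to the fricative [f]. /guzugomsaudupujm/ → guzugomsauzufujm.
Rule 3 (nasal place assimilation): /m/ precedes the alveolar consonant /s/, so it assimilates in place to [n]. /guzugomsauzufujm/ → guzugonsauzufujm.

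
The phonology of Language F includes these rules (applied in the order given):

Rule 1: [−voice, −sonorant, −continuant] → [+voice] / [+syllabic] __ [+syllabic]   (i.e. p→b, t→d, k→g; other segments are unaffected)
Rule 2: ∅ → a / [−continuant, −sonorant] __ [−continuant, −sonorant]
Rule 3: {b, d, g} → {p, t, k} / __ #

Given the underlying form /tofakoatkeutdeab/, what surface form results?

Rule 1 (intervocalic voicing): /k/ is a voiceless stop between vowels /a/ and /o/, so it voices to [g]. /tofakoatkeutdeab/ → tofagoatkeutdeab.
Rule 2 (stop-cluster a-epenthesis): /t/ and /k/ form a stop–stop cluster, so [a] is inserted between them. /t/ and /d/ form a stop–stop cluster, so [a] is inserted between them. /tofagoatkeutdeab/ → tofagoatakeutadeab.
Rule 3 (final devoicing): /b/ is a voiced stop in word-final position, so it devoices to [p]. /tofagoatakeutadeab/ → tofagoatakeutadeap.

tofagoatakeutadeap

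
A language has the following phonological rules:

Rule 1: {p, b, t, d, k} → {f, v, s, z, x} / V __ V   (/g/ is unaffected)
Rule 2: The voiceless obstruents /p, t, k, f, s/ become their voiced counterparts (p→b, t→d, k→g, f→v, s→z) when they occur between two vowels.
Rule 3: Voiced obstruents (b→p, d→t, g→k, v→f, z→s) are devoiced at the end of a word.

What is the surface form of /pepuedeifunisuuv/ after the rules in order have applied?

Rule 1 (intervocalic spirantization): /p/ is a stop between vowels /e/ and /u/, so it spirantizes to the fricative [f]. /d/ is a stop between vowels /e/ and /e/, so it spirantizes to the fricative [z]. /pepuedeifunisuuv/ → pefuezeifunisuuv.
Rule 2 (intervocalic voicing): /f/ is a voiceless obstruent between vowels /e/ and /u/, so it voices to [v]. /f/ is a voiceless obstruent between vowels /i/ and /u/, so it voices to [v]. /s/ is a voiceless obstruent between vowels /i/ and /u/, so it voices to [z]. /pefuezeifunisuuv/ → pevuezeivunizuuv.
Rule 3 (final devoicing): /v/ is a voiced obstruent in word-final position, so it devoices to [f]. /pevuezeivunizuuv/ → pevuezeivunizuuf.

pevuezeivunizuuf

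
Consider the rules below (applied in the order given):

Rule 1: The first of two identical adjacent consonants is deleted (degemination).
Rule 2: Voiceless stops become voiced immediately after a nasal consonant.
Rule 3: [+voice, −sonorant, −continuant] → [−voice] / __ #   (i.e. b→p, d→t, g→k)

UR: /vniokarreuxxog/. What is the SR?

Rule 1 (degemination): /rr/ is a geminate; the first /r/ deletes. /xx/ is a geminate; the first /x/ deletes. /vniokarreuxxog/ → vniokareuxog.
Rule 2 (post-nasal voicing): no segment meets the environment; /vniokareuxog/ is unchanged.
Rule 3 (final devoicing): /g/ is a voiced stop in word-final position, so it devoices to [k]. /vniokareuxog/ → vniokareuxok.

vniokareuxok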